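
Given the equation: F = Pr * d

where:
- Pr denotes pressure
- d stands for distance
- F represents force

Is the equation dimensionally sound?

No

Pr (pressure) has dimensions [L^-1 M T^-2].
d (distance) has dimensions [L].
F (force) has dimensions [L M T^-2].

Left side: [L M T^-2]
Right side: [M T^-2]

The two sides have different dimensions, so the equation is NOT dimensionally consistent.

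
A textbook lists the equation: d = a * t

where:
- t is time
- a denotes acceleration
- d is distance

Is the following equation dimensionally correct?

No

t (time) has dimensions [T].
a (acceleration) has dimensions [L T^-2].
d (distance) has dimensions [L].

Left side: [L]
Right side: [L T^-1]

The two sides have different dimensions, so the equation is NOT dimensionally consistent.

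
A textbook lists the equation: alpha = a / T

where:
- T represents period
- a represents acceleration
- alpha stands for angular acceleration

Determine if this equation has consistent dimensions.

No

T (period) has dimensions [T].
a (acceleration) has dimensions [L T^-2].
alpha (angular acceleration) has dimensions [T^-2].

Left side: [T^-2]
Right side: [L T^-3]

The two sides have different dimensions, so the equation is NOT dimensionally consistent.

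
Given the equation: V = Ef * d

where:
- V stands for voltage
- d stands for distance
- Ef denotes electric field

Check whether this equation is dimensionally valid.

Yes

V (voltage) has dimensions [I^-1 L^2 M T^-3].
d (distance) has dimensions [L].
Ef (electric field) has dimensions [I^-1 L M T^-3].

Left side: [I^-1 L^2 M T^-3]
Right side: [I^-1 L^2 M T^-3]

Both sides have the same dimensions, so the equation is dimensionally consistent.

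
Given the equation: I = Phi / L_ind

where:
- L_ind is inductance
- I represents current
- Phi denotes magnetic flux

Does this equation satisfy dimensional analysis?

Yes

L_ind (inductance) has dimensions [I^-2 L^2 M T^-2].
I (current) has dimensions [I].
Phi (magnetic flux) has dimensions [I^-1 L^2 M T^-2].

Left side: [I]
Right side: [I]

Both sides have the same dimensions, so the equation is dimensionally consistent.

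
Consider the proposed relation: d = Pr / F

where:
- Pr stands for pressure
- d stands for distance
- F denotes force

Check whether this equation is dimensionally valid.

No

Pr (pressure) has dimensions [L^-1 M T^-2].
d (distance) has dimensions [L].
F (force) has dimensions [L M T^-2].

Left side: [L]
Right side: [L^-2]

The two sides have different dimensions, so the equation is NOT dimensionally consistent.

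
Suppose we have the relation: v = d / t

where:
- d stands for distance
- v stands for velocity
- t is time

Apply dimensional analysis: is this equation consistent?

Yes

d (distance) has dimensions [L].
v (velocity) has dimensions [L T^-1].
t (time) has dimensions [T].

Left side: [L T^-1]
Right side: [L T^-1]

Both sides have the same dimensions, so the equation is dimensionally consistent.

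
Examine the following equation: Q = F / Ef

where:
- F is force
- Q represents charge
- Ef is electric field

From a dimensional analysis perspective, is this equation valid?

Yes

F (force) has dimensions [L M T^-2].
Q (charge) has dimensions [I T].
Ef (electric field) has dimensions [I^-1 L M T^-3].

Left side: [I T]
Right side: [I T]

Both sides have the same dimensions, so the equation is dimensionally consistent.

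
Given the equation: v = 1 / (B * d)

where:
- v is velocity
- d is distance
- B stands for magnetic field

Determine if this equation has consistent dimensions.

No

v (velocity) has dimensions [L T^-1].
d (distance) has dimensions [L].
B (magnetic field) has dimensions [I^-1 M T^-2].

Left side: [L T^-1]
Right side: [I L^-1 M^-1 T^2]

The two sides have different dimensions, so the equation is NOT dimensionally consistent.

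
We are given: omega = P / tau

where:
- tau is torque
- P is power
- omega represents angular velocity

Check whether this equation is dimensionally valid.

Yes

tau (torque) has dimensions [L^2 M T^-2].
P (power) has dimensions [L^2 M T^-3].
omega (angular velocity) has dimensions [T^-1].

Left side: [T^-1]
Right side: [T^-1]

Both sides have the same dimensions, so the equation is dimensionally consistent.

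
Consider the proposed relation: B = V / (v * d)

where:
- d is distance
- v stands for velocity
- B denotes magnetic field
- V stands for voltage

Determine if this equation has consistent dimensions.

Yes

d (distance) has dimensions [L].
v (velocity) has dimensions [L T^-1].
B (magnetic field) has dimensions [I^-1 M T^-2].
V (voltage) has dimensions [I^-1 L^2 M T^-3].

Left side: [I^-1 M T^-2]
Right side: [I^-1 M T^-2]

Both sides have the same dimensions, so the equation is dimensionally consistent.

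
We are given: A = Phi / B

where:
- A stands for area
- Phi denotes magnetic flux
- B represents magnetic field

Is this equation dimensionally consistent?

Yes

A (area) has dimensions [L^2].
Phi (magnetic flux) has dimensions [I^-1 L^2 M T^-2].
B (magnetic field) has dimensions [I^-1 M T^-2].

Left side: [L^2]
Right side: [L^2]

Both sides have the same dimensions, so the equation is dimensionally consistent.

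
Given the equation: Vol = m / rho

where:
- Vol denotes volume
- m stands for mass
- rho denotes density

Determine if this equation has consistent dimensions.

Yes

Vol (volume) has dimensions [L^3].
m (mass) has dimensions [M].
rho (density) has dimensions [L^-3 M].

Left side: [L^3]
Right side: [L^3]

Both sides have the same dimensions, so the equation is dimensionally consistent.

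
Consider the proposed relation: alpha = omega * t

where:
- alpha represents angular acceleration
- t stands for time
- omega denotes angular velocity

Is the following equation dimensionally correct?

No

alpha (angular acceleration) has dimensions [T^-2].
t (time) has dimensions [T].
omega (angular velocity) has dimensions [T^-1].

Left side: [T^-2]
Right side: [dimensionless]

The two sides have different dimensions, so the equation is NOT dimensionally consistent.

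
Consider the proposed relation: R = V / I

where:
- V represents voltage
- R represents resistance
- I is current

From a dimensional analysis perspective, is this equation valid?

Yes

V (voltage) has dimensions [I^-1 L^2 M T^-3].
R (resistance) has dimensions [I^-2 L^2 M T^-3].
I (current) has dimensions [I].

Left side: [I^-2 L^2 M T^-3]
Right side: [I^-2 L^2 M T^-3]

Both sides have the same dimensions, so the equation is dimensionally consistent.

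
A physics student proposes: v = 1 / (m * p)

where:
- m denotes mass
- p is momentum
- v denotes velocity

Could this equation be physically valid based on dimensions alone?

No

m (mass) has dimensions [M].
p (momentum) has dimensions [L M T^-1].
v (velocity) has dimensions [L T^-1].

Left side: [L T^-1]
Right side: [L^-1 M^-2 T]

The two sides have different dimensions, so the equation is NOT dimensionally consistent.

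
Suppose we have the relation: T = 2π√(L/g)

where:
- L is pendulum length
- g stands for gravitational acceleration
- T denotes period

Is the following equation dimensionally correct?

Yes

L (pendulum length) has dimensions [L].
g (gravitational acceleration) has dimensions [L T^-2].
T (period) has dimensions [T].

Left side: [T]
Right side: [T]

Both sides have the same dimensions, so the equation is dimensionally consistent.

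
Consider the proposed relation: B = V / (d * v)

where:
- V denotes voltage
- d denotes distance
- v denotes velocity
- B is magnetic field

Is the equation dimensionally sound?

Yes

V (voltage) has dimensions [I^-1 L^2 M T^-3].
d (distance) has dimensions [L].
v (velocity) has dimensions [L T^-1].
B (magnetic field) has dimensions [I^-1 M T^-2].

Left side: [I^-1 M T^-2]
Right side: [I^-1 M T^-2]

Both sides have the same dimensions, so the equation is dimensionally consistent.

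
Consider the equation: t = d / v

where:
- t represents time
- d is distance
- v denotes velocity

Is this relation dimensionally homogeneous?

Yes

t (time) has dimensions [T].
d (distance) has dimensions [L].
v (velocity) has dimensions [L T^-1].

Left side: [T]
Right side: [T]

Both sides have the same dimensions, so the equation is dimensionally consistent.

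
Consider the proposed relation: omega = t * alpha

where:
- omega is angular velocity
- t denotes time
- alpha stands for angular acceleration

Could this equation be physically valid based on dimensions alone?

Yes

omega (angular velocity) has dimensions [T^-1].
t (time) has dimensions [T].
alpha (angular acceleration) has dimensions [T^-2].

Left side: [T^-1]
Right side: [T^-1]

Both sides have the same dimensions, so the equation is dimensionally consistent.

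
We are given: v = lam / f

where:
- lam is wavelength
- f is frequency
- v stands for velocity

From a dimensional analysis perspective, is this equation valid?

No

lam (wavelength) has dimensions [L].
f (frequency) has dimensions [T^-1].
v (velocity) has dimensions [L T^-1].

Left side: [L T^-1]
Right side: [L T]

The two sides have different dimensions, so the equation is NOT dimensionally consistent.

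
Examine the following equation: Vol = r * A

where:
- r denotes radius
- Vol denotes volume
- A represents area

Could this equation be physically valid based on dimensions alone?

Yes

r (radius) has dimensions [L].
Vol (volume) has dimensions [L^3].
A (area) has dimensions [L^2].

Left side: [L^3]
Right side: [L^3]

Both sides have the same dimensions, so the equation is dimensionally consistent.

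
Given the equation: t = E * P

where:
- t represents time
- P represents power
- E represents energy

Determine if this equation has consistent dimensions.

No

t (time) has dimensions [T].
P (power) has dimensions [L^2 M T^-3].
E (energy) has dimensions [L^2 M T^-2].

Left side: [T]
Right side: [L^4 M^2 T^-5]

The two sides have different dimensions, so the equation is NOT dimensionally consistent.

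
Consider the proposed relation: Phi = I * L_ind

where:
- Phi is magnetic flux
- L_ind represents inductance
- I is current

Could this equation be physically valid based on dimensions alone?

Yes

Phi (magnetic flux) has dimensions [I^-1 L^2 M T^-2].
L_ind (inductance) has dimensions [I^-2 L^2 M T^-2].
I (current) has dimensions [I].

Left side: [I^-1 L^2 M T^-2]
Right side: [I^-1 L^2 M T^-2]

Both sides have the same dimensions, so the equation is dimensionally consistent.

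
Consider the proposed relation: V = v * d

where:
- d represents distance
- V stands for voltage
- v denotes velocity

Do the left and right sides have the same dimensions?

No

d (distance) has dimensions [L].
V (voltage) has dimensions [I^-1 L^2 M T^-3].
v (velocity) has dimensions [L T^-1].

Left side: [I^-1 L^2 M T^-3]
Right side: [L^2 T^-1]

The two sides have different dimensions, so the equation is NOT dimensionally consistent.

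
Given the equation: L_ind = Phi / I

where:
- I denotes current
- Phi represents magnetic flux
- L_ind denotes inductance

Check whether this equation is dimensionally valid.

Yes

I (current) has dimensions [I].
Phi (magnetic flux) has dimensions [I^-1 L^2 M T^-2].
L_ind (inductance) has dimensions [I^-2 L^2 M T^-2].

Left side: [I^-2 L^2 M T^-2]
Right side: [I^-2 L^2 M T^-2]

Both sides have the same dimensions, so the equation is dimensionally consistent.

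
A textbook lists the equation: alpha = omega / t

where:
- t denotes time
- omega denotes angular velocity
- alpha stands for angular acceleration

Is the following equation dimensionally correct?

Yes

t (time) has dimensions [T].
omega (angular velocity) has dimensions [T^-1].
alpha (angular acceleration) has dimensions [T^-2].

Left side: [T^-2]
Right side: [T^-2]

Both sides have the same dimensions, so the equation is dimensionally consistent.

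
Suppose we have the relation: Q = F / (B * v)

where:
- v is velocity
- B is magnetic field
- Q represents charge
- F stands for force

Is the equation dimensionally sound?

Yes

v (velocity) has dimensions [L T^-1].
B (magnetic field) has dimensions [I^-1 M T^-2].
Q (charge) has dimensions [I T].
F (force) has dimensions [L M T^-2].

Left side: [I T]
Right side: [I T]

Both sides have the same dimensions, so the equation is dimensionally consistent.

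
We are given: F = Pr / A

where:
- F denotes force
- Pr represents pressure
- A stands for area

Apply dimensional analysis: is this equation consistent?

No

F (force) has dimensions [L M T^-2].
Pr (pressure) has dimensions [L^-1 M T^-2].
A (area) has dimensions [L^2].

Left side: [L M T^-2]
Right side: [L^-3 M T^-2]

The two sides have different dimensions, so the equation is NOT dimensionally consistent.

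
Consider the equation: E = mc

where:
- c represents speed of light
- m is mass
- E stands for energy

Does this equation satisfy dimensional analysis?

No

c (speed of light) has dimensions [L T^-1].
m (mass) has dimensions [M].
E (energy) has dimensions [L^2 M T^-2].

Left side: [L^2 M T^-2]
Right side: [L M T^-1]

The two sides have different dimensions, so the equation is NOT dimensionally consistent.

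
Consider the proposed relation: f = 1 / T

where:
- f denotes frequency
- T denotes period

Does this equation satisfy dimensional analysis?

Yes

f (frequency) has dimensions [T^-1].
T (period) has dimensions [T].

Left side: [T^-1]
Right side: [T^-1]

Both sides have the same dimensions, so the equation is dimensionally consistent.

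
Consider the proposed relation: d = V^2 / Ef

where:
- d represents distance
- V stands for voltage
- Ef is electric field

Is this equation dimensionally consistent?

No

d (distance) has dimensions [L].
V (voltage) has dimensions [I^-1 L^2 M T^-3].
Ef (electric field) has dimensions [I^-1 L M T^-3].

Left side: [L]
Right side: [I^-1 L^3 M T^-3]

The two sides have different dimensions, so the equation is NOT dimensionally consistent.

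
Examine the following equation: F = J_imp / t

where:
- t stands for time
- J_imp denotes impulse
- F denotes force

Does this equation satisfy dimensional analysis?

Yes

t (time) has dimensions [T].
J_imp (impulse) has dimensions [L M T^-1].
F (force) has dimensions [L M T^-2].

Left side: [L M T^-2]
Right side: [L M T^-2]

Both sides have the same dimensions, so the equation is dimensionally consistent.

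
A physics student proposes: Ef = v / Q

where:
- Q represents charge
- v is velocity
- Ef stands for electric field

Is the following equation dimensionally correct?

No

Q (charge) has dimensions [I T].
v (velocity) has dimensions [L T^-1].
Ef (electric field) has dimensions [I^-1 L M T^-3].

Left side: [I^-1 L M T^-3]
Right side: [I^-1 L T^-2]

The two sides have different dimensions, so the equation is NOT dimensionally consistent.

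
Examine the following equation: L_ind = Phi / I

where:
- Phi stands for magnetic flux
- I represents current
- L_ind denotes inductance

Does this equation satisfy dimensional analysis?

Yes

Phi (magnetic flux) has dimensions [I^-1 L^2 M T^-2].
I (current) has dimensions [I].
L_ind (inductance) has dimensions [I^-2 L^2 M T^-2].

Left side: [I^-2 L^2 M T^-2]
Right side: [I^-2 L^2 M T^-2]

Both sides have the same dimensions, so the equation is dimensionally consistent.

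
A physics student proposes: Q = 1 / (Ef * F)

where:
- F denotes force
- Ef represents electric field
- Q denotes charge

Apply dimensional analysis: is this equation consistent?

No

F (force) has dimensions [L M T^-2].
Ef (electric field) has dimensions [I^-1 L M T^-3].
Q (charge) has dimensions [I T].

Left side: [I T]
Right side: [I L^-2 M^-2 T^5]

The two sides have different dimensions, so the equation is NOT dimensionally consistent.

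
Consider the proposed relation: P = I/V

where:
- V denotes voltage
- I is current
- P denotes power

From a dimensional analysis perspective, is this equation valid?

No

V (voltage) has dimensions [I^-1 L^2 M T^-3].
I (current) has dimensions [I].
P (power) has dimensions [L^2 M T^-3].

Left side: [L^2 M T^-3]
Right side: [I^2 L^-2 M^-1 T^3]

The two sides have different dimensions, so the equation is NOT dimensionally consistent.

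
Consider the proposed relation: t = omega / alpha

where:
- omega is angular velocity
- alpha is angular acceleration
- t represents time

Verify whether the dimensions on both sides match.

Yes

omega (angular velocity) has dimensions [T^-1].
alpha (angular acceleration) has dimensions [T^-2].
t (time) has dimensions [T].

Left side: [T]
Right side: [T]

Both sides have the same dimensions, so the equation is dimensionally consistent.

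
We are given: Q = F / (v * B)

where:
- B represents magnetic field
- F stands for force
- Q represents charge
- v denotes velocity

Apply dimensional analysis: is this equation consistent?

Yes

B (magnetic field) has dimensions [I^-1 M T^-2].
F (force) has dimensions [L M T^-2].
Q (charge) has dimensions [I T].
v (velocity) has dimensions [L T^-1].

Left side: [I T]
Right side: [I T]

Both sides have the same dimensions, so the equation is dimensionally consistent.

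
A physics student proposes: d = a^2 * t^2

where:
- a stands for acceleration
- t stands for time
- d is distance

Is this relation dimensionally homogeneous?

No

a (acceleration) has dimensions [L T^-2].
t (time) has dimensions [T].
d (distance) has dimensions [L].

Left side: [L]
Right side: [L^2 T^-2]

The two sides have different dimensions, so the equation is NOT dimensionally consistent.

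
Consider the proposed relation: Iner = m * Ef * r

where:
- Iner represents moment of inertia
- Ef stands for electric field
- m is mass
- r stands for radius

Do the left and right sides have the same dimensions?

No

Iner (moment of inertia) has dimensions [L^2 M].
Ef (electric field) has dimensions [I^-1 L M T^-3].
m (mass) has dimensions [M].
r (radius) has dimensions [L].

Left side: [L^2 M]
Right side: [I^-1 L^2 M^2 T^-3]

The two sides have different dimensions, so the equation is NOT dimensionally consistent.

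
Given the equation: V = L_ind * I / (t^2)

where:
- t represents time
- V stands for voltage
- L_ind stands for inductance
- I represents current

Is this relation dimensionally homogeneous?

No

t (time) has dimensions [T].
V (voltage) has dimensions [I^-1 L^2 M T^-3].
L_ind (inductance) has dimensions [I^-2 L^2 M T^-2].
I (current) has dimensions [I].

Left side: [I^-1 L^2 M T^-3]
Right side: [I^-1 L^2 M T^-4]

The two sides have different dimensions, so the equation is NOT dimensionally consistent.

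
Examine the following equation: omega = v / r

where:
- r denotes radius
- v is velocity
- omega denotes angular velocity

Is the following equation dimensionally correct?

Yes

r (radius) has dimensions [L].
v (velocity) has dimensions [L T^-1].
omega (angular velocity) has dimensions [T^-1].

Left side: [T^-1]
Right side: [T^-1]

Both sides have the same dimensions, so the equation is dimensionally consistent.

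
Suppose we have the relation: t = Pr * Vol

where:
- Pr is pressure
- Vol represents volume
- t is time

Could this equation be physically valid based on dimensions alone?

No

Pr (pressure) has dimensions [L^-1 M T^-2].
Vol (volume) has dimensions [L^3].
t (time) has dimensions [T].

Left side: [T]
Right side: [L^2 M T^-2]

The two sides have different dimensions, so the equation is NOT dimensionally consistent.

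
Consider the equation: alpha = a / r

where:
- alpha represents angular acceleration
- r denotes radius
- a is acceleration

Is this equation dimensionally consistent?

Yes

alpha (angular acceleration) has dimensions [T^-2].
r (radius) has dimensions [L].
a (acceleration) has dimensions [L T^-2].

Left side: [T^-2]
Right side: [T^-2]

Both sides have the same dimensions, so the equation is dimensionally consistent.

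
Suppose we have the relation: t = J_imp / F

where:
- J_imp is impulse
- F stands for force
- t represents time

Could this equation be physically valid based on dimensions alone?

Yes

J_imp (impulse) has dimensions [L M T^-1].
F (force) has dimensions [L M T^-2].
t (time) has dimensions [T].

Left side: [T]
Right side: [T]

Both sides have the same dimensions, so the equation is dimensionally consistent.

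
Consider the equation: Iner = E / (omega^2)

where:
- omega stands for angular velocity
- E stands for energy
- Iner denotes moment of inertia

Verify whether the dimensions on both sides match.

Yes

omega (angular velocity) has dimensions [T^-1].
E (energy) has dimensions [L^2 M T^-2].
Iner (moment of inertia) has dimensions [L^2 M].

Left side: [L^2 M]
Right side: [L^2 M]

Both sides have the same dimensions, so the equation is dimensionally consistent.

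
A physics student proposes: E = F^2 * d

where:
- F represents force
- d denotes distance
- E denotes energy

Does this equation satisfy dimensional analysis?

No

F (force) has dimensions [L M T^-2].
d (distance) has dimensions [L].
E (energy) has dimensions [L^2 M T^-2].

Left side: [L^2 M T^-2]
Right side: [L^3 M^2 T^-4]

The two sides have different dimensions, so the equation is NOT dimensionally consistent.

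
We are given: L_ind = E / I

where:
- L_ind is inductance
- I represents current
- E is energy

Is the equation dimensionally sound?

No

L_ind (inductance) has dimensions [I^-2 L^2 M T^-2].
I (current) has dimensions [I].
E (energy) has dimensions [L^2 M T^-2].

Left side: [I^-2 L^2 M T^-2]
Right side: [I^-1 L^2 M T^-2]

The two sides have different dimensions, so the equation is NOT dimensionally consistent.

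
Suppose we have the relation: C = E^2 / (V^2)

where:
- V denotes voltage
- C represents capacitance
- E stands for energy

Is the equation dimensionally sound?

No

V (voltage) has dimensions [I^-1 L^2 M T^-3].
C (capacitance) has dimensions [I^2 L^-2 M^-1 T^4].
E (energy) has dimensions [L^2 M T^-2].

Left side: [I^2 L^-2 M^-1 T^4]
Right side: [I^2 T^2]

The two sides have different dimensions, so the equation is NOT dimensionally consistent.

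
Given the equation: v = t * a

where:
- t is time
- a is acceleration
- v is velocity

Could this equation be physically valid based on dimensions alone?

Yes

t (time) has dimensions [T].
a (acceleration) has dimensions [L T^-2].
v (velocity) has dimensions [L T^-1].

Left side: [L T^-1]
Right side: [L T^-1]

Both sides have the same dimensions, so the equation is dimensionally consistent.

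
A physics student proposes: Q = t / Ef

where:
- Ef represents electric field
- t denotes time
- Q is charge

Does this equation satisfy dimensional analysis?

No

Ef (electric field) has dimensions [I^-1 L M T^-3].
t (time) has dimensions [T].
Q (charge) has dimensions [I T].

Left side: [I T]
Right side: [I L^-1 M^-1 T^4]

The two sides have different dimensions, so the equation is NOT dimensionally consistent.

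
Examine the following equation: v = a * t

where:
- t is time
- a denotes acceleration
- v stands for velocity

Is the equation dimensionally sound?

Yes

t (time) has dimensions [T].
a (acceleration) has dimensions [L T^-2].
v (velocity) has dimensions [L T^-1].

Left side: [L T^-1]
Right side: [L T^-1]

Both sides have the same dimensions, so the equation is dimensionally consistent.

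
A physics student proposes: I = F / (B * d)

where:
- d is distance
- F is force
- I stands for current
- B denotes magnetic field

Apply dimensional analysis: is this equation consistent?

Yes

d (distance) has dimensions [L].
F (force) has dimensions [L M T^-2].
I (current) has dimensions [I].
B (magnetic field) has dimensions [I^-1 M T^-2].

Left side: [I]
Right side: [I]

Both sides have the same dimensions, so the equation is dimensionally consistent.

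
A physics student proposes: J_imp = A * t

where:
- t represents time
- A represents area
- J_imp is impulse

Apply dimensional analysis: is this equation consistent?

No

t (time) has dimensions [T].
A (area) has dimensions [L^2].
J_imp (impulse) has dimensions [L M T^-1].

Left side: [L M T^-1]
Right side: [L^2 T]

The two sides have different dimensions, so the equation is NOT dimensionally consistent.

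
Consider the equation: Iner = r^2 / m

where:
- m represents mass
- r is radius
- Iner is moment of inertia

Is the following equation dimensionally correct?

No

m (mass) has dimensions [M].
r (radius) has dimensions [L].
Iner (moment of inertia) has dimensions [L^2 M].

Left side: [L^2 M]
Right side: [L^2 M^-1]

The two sides have different dimensions, so the equation is NOT dimensionally consistent.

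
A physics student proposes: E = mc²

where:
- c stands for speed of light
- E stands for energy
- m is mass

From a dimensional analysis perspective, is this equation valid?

Yes

c (speed of light) has dimensions [L T^-1].
E (energy) has dimensions [L^2 M T^-2].
m (mass) has dimensions [M].

Left side: [L^2 M T^-2]
Right side: [L^2 M T^-2]

Both sides have the same dimensions, so the equation is dimensionally consistent.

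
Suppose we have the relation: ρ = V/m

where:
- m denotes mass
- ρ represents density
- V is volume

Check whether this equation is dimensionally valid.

No

m (mass) has dimensions [M].
ρ (density) has dimensions [L^-3 M].
V (volume) has dimensions [L^3].

Left side: [L^-3 M]
Right side: [L^3 M^-1]

The two sides have different dimensions, so the equation is NOT dimensionally consistent.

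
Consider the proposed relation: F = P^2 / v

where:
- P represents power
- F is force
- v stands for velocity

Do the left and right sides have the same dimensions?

No

P (power) has dimensions [L^2 M T^-3].
F (force) has dimensions [L M T^-2].
v (velocity) has dimensions [L T^-1].

Left side: [L M T^-2]
Right side: [L^3 M^2 T^-5]

The two sides have different dimensions, so the equation is NOT dimensionally consistent.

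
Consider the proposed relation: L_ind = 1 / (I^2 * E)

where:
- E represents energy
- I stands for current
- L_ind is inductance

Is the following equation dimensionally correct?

No

E (energy) has dimensions [L^2 M T^-2].
I (current) has dimensions [I].
L_ind (inductance) has dimensions [I^-2 L^2 M T^-2].

Left side: [I^-2 L^2 M T^-2]
Right side: [I^-2 L^-2 M^-1 T^2]

The two sides have different dimensions, so the equation is NOT dimensionally consistent.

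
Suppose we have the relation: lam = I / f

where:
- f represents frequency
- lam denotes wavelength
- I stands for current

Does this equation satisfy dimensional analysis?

No

f (frequency) has dimensions [T^-1].
lam (wavelength) has dimensions [L].
I (current) has dimensions [I].

Left side: [L]
Right side: [I T]

The two sides have different dimensions, so the equation is NOT dimensionally consistent.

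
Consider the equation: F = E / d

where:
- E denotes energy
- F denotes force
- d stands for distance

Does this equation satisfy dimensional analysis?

Yes

E (energy) has dimensions [L^2 M T^-2].
F (force) has dimensions [L M T^-2].
d (distance) has dimensions [L].

Left side: [L M T^-2]
Right side: [L M T^-2]

Both sides have the same dimensions, so the equation is dimensionally consistent.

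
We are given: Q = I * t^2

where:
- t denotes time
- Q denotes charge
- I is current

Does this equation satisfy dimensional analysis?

No

t (time) has dimensions [T].
Q (charge) has dimensions [I T].
I (current) has dimensions [I].

Left side: [I T]
Right side: [I T^2]

The two sides have different dimensions, so the equation is NOT dimensionally consistent.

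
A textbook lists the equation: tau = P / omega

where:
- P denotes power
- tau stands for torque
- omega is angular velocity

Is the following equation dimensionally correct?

Yes

P (power) has dimensions [L^2 M T^-3].
tau (torque) has dimensions [L^2 M T^-2].
omega (angular velocity) has dimensions [T^-1].

Left side: [L^2 M T^-2]
Right side: [L^2 M T^-2]

Both sides have the same dimensions, so the equation is dimensionally consistent.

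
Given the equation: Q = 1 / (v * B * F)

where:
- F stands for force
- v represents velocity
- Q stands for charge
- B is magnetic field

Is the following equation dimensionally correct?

No

F (force) has dimensions [L M T^-2].
v (velocity) has dimensions [L T^-1].
Q (charge) has dimensions [I T].
B (magnetic field) has dimensions [I^-1 M T^-2].

Left side: [I T]
Right side: [I L^-2 M^-2 T^5]

The two sides have different dimensions, so the equation is NOT dimensionally consistent.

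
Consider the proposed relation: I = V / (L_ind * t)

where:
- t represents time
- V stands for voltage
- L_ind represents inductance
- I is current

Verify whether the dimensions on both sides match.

No

t (time) has dimensions [T].
V (voltage) has dimensions [I^-1 L^2 M T^-3].
L_ind (inductance) has dimensions [I^-2 L^2 M T^-2].
I (current) has dimensions [I].

Left side: [I]
Right side: [I T^-2]

The two sides have different dimensions, so the equation is NOT dimensionally consistent.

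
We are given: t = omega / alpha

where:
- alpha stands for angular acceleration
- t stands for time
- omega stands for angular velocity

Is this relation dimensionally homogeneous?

Yes

alpha (angular acceleration) has dimensions [T^-2].
t (time) has dimensions [T].
omega (angular velocity) has dimensions [T^-1].

Left side: [T]
Right side: [T]

Both sides have the same dimensions, so the equation is dimensionally consistent.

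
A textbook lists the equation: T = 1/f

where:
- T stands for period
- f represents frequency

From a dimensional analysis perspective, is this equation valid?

Yes

T (period) has dimensions [T].
f (frequency) has dimensions [T^-1].

Left side: [T]
Right side: [T]

Both sides have the same dimensions, so the equation is dimensionally consistent.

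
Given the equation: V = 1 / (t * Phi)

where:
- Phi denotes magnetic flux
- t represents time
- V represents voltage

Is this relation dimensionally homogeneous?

No

Phi (magnetic flux) has dimensions [I^-1 L^2 M T^-2].
t (time) has dimensions [T].
V (voltage) has dimensions [I^-1 L^2 M T^-3].

Left side: [I^-1 L^2 M T^-3]
Right side: [I L^-2 M^-1 T]

The two sides have different dimensions, so the equation is NOT dimensionally consistent.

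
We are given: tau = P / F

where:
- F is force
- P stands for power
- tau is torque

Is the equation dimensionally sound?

No

F (force) has dimensions [L M T^-2].
P (power) has dimensions [L^2 M T^-3].
tau (torque) has dimensions [L^2 M T^-2].

Left side: [L^2 M T^-2]
Right side: [L T^-1]

The two sides have different dimensions, so the equation is NOT dimensionally consistent.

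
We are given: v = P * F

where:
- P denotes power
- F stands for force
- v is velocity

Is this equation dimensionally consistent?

No

P (power) has dimensions [L^2 M T^-3].
F (force) has dimensions [L M T^-2].
v (velocity) has dimensions [L T^-1].

Left side: [L T^-1]
Right side: [L^3 M^2 T^-5]

The two sides have different dimensions, so the equation is NOT dimensionally consistent.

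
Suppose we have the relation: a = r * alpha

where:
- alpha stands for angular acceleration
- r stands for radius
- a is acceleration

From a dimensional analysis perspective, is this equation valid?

Yes

alpha (angular acceleration) has dimensions [T^-2].
r (radius) has dimensions [L].
a (acceleration) has dimensions [L T^-2].

Left side: [L T^-2]
Right side: [L T^-2]

Both sides have the same dimensions, so the equation is dimensionally consistent.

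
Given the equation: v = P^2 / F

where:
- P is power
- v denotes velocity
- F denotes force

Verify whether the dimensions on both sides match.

No

P (power) has dimensions [L^2 M T^-3].
v (velocity) has dimensions [L T^-1].
F (force) has dimensions [L M T^-2].

Left side: [L T^-1]
Right side: [L^3 M T^-4]

The two sides have different dimensions, so the equation is NOT dimensionally consistent.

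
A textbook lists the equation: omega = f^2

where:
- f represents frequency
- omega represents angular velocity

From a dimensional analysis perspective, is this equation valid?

No

f (frequency) has dimensions [T^-1].
omega (angular velocity) has dimensions [T^-1].

Left side: [T^-1]
Right side: [T^-2]

The two sides have different dimensions, so the equation is NOT dimensionally consistent.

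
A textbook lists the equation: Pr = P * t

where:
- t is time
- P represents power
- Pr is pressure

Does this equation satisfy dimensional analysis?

No

t (time) has dimensions [T].
P (power) has dimensions [L^2 M T^-3].
Pr (pressure) has dimensions [L^-1 M T^-2].

Left side: [L^-1 M T^-2]
Right side: [L^2 M T^-2]

The two sides have different dimensions, so the equation is NOT dimensionally consistent.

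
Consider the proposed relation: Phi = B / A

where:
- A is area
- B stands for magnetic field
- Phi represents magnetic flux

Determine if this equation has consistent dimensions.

No

A (area) has dimensions [L^2].
B (magnetic field) has dimensions [I^-1 M T^-2].
Phi (magnetic flux) has dimensions [I^-1 L^2 M T^-2].

Left side: [I^-1 L^2 M T^-2]
Right side: [I^-1 L^-2 M T^-2]

The two sides have different dimensions, so the equation is NOT dimensionally consistent.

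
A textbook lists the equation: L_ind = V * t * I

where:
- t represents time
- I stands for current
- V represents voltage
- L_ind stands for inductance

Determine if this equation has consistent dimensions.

No

t (time) has dimensions [T].
I (current) has dimensions [I].
V (voltage) has dimensions [I^-1 L^2 M T^-3].
L_ind (inductance) has dimensions [I^-2 L^2 M T^-2].

Left side: [I^-2 L^2 M T^-2]
Right side: [L^2 M T^-2]

The two sides have different dimensions, so the equation is NOT dimensionally consistent.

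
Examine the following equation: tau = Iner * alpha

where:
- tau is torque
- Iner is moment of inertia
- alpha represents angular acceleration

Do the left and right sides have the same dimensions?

Yes

tau (torque) has dimensions [L^2 M T^-2].
Iner (moment of inertia) has dimensions [L^2 M].
alpha (angular acceleration) has dimensions [T^-2].

Left side: [L^2 M T^-2]
Right side: [L^2 M T^-2]

Both sides have the same dimensions, so the equation is dimensionally consistent.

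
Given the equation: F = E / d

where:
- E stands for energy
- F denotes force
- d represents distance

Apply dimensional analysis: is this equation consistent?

Yes

E (energy) has dimensions [L^2 M T^-2].
F (force) has dimensions [L M T^-2].
d (distance) has dimensions [L].

Left side: [L M T^-2]
Right side: [L M T^-2]

Both sides have the same dimensions, so the equation is dimensionally consistent.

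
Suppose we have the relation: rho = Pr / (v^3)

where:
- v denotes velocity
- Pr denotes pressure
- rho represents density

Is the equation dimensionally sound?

No

v (velocity) has dimensions [L T^-1].
Pr (pressure) has dimensions [L^-1 M T^-2].
rho (density) has dimensions [L^-3 M].

Left side: [L^-3 M]
Right side: [L^-4 M T]

The two sides have different dimensions, so the equation is NOT dimensionally consistent.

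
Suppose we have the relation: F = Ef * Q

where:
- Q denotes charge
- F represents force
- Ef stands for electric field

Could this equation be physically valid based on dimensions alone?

Yes

Q (charge) has dimensions [I T].
F (force) has dimensions [L M T^-2].
Ef (electric field) has dimensions [I^-1 L M T^-3].

Left side: [L M T^-2]
Right side: [L M T^-2]

Both sides have the same dimensions, so the equation is dimensionally consistent.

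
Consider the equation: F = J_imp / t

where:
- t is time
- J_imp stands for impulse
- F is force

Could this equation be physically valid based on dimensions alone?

Yes

t (time) has dimensions [T].
J_imp (impulse) has dimensions [L M T^-1].
F (force) has dimensions [L M T^-2].

Left side: [L M T^-2]
Right side: [L M T^-2]

Both sides have the same dimensions, so the equation is dimensionally consistent.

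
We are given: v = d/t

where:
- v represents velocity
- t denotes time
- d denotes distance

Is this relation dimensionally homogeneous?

Yes

v (velocity) has dimensions [L T^-1].
t (time) has dimensions [T].
d (distance) has dimensions [L].

Left side: [L T^-1]
Right side: [L T^-1]

Both sides have the same dimensions, so the equation is dimensionally consistent.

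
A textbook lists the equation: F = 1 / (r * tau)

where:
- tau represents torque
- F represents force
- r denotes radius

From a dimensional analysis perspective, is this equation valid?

No

tau (torque) has dimensions [L^2 M T^-2].
F (force) has dimensions [L M T^-2].
r (radius) has dimensions [L].

Left side: [L M T^-2]
Right side: [L^-3 M^-1 T^2]

The two sides have different dimensions, so the equation is NOT dimensionally consistent.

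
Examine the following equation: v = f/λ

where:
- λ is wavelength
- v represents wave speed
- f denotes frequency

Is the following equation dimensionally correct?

No

λ (wavelength) has dimensions [L].
v (wave speed) has dimensions [L T^-1].
f (frequency) has dimensions [T^-1].

Left side: [L T^-1]
Right side: [L^-1 T^-1]

The two sides have different dimensions, so the equation is NOT dimensionally consistent.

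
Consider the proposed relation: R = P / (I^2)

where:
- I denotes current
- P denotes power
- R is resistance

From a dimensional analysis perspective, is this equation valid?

Yes

I (current) has dimensions [I].
P (power) has dimensions [L^2 M T^-3].
R (resistance) has dimensions [I^-2 L^2 M T^-3].

Left side: [I^-2 L^2 M T^-3]
Right side: [I^-2 L^2 M T^-3]

Both sides have the same dimensions, so the equation is dimensionally consistent.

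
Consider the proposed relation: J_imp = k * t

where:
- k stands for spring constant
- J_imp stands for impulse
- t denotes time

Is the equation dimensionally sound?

No

k (spring constant) has dimensions [M T^-2].
J_imp (impulse) has dimensions [L M T^-1].
t (time) has dimensions [T].

Left side: [L M T^-1]
Right side: [M T^-1]

The two sides have different dimensions, so the equation is NOT dimensionally consistent.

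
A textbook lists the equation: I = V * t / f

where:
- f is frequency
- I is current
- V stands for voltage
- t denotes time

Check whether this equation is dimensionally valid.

No

f (frequency) has dimensions [T^-1].
I (current) has dimensions [I].
V (voltage) has dimensions [I^-1 L^2 M T^-3].
t (time) has dimensions [T].

Left side: [I]
Right side: [I^-1 L^2 M T^-1]

The two sides have different dimensions, so the equation is NOT dimensionally consistent.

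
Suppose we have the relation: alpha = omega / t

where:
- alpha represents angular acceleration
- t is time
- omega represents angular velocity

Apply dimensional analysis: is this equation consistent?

Yes

alpha (angular acceleration) has dimensions [T^-2].
t (time) has dimensions [T].
omega (angular velocity) has dimensions [T^-1].

Left side: [T^-2]
Right side: [T^-2]

Both sides have the same dimensions, so the equation is dimensionally consistent.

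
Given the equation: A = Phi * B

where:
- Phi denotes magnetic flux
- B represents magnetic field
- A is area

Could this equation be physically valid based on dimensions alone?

No

Phi (magnetic flux) has dimensions [I^-1 L^2 M T^-2].
B (magnetic field) has dimensions [I^-1 M T^-2].
A (area) has dimensions [L^2].

Left side: [L^2]
Right side: [I^-2 L^2 M^2 T^-4]

The two sides have different dimensions, so the equation is NOT dimensionally consistent.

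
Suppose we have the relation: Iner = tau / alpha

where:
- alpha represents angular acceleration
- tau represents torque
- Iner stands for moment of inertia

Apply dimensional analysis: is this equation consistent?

Yes

alpha (angular acceleration) has dimensions [T^-2].
tau (torque) has dimensions [L^2 M T^-2].
Iner (moment of inertia) has dimensions [L^2 M].

Left side: [L^2 M]
Right side: [L^2 M]

Both sides have the same dimensions, so the equation is dimensionally consistent.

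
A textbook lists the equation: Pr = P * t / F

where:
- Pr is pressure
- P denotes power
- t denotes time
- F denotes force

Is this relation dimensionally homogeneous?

No

Pr (pressure) has dimensions [L^-1 M T^-2].
P (power) has dimensions [L^2 M T^-3].
t (time) has dimensions [T].
F (force) has dimensions [L M T^-2].

Left side: [L^-1 M T^-2]
Right side: [L]

The two sides have different dimensions, so the equation is NOT dimensionally consistent.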